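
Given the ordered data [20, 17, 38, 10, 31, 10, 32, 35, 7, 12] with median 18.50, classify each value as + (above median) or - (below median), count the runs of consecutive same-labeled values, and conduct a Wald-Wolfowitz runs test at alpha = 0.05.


Step 1: Compute median = 18.50; label A = above, B = below.
Labels in order: ABABABAABB  (n_A = 5, n_B = 5)
Step 2: Count runs R = 8.
Step 3: Under H0 (random ordering), E[R] = 2*n_A*n_B/(n_A+n_B) + 1 = 2*5*5/10 + 1 = 6.0000.
        Var[R] = 2*n_A*n_B*(2*n_A*n_B - n_A - n_B) / ((n_A+n_B)^2 * (n_A+n_B-1)) = 2000/900 = 2.2222.
        SD[R] = 1.4907.
Step 4: Continuity-corrected z = (R - 0.5 - E[R]) / SD[R] = (8 - 0.5 - 6.0000) / 1.4907 = 1.0062.
Step 5: Two-sided p-value via normal approximation = 2*(1 - Phi(|z|)) = 0.314305.
Step 6: alpha = 0.05. fail to reject H0.

R = 8, z = 1.0062, p = 0.314305, fail to reject H0.


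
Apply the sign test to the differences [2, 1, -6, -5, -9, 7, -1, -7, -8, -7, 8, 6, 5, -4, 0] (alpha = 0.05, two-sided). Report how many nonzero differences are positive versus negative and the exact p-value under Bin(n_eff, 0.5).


Step 1: Discard zero differences. Original n = 15; n_eff = number of nonzero differences = 14.
Nonzero differences (with sign): +2, +1, -6, -5, -9, +7, -1, -7, -8, -7, +8, +6, +5, -4
Step 2: Count signs: positive = 6, negative = 8.
Step 3: Under H0: P(positive) = 0.5, so the number of positives S ~ Bin(14, 0.5).
Step 4: Two-sided exact p-value = sum of Bin(14,0.5) probabilities at or below the observed probability = 0.790527.
Step 5: alpha = 0.05. fail to reject H0.

n_eff = 14, pos = 6, neg = 8, p = 0.790527, fail to reject H0.


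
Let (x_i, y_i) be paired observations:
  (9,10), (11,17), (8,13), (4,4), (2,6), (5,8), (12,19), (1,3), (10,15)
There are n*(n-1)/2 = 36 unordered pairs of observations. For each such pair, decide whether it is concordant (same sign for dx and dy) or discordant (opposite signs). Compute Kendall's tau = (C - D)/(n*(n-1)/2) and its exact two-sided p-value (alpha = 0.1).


Step 1: Enumerate the 36 unordered pairs (i,j) with i<j and classify each by sign(x_j-x_i) * sign(y_j-y_i).
  (1,2):dx=+2,dy=+7->C; (1,3):dx=-1,dy=+3->D; (1,4):dx=-5,dy=-6->C; (1,5):dx=-7,dy=-4->C
  (1,6):dx=-4,dy=-2->C; (1,7):dx=+3,dy=+9->C; (1,8):dx=-8,dy=-7->C; (1,9):dx=+1,dy=+5->C
  (2,3):dx=-3,dy=-4->C; (2,4):dx=-7,dy=-13->C; (2,5):dx=-9,dy=-11->C; (2,6):dx=-6,dy=-9->C
  (2,7):dx=+1,dy=+2->C; (2,8):dx=-10,dy=-14->C; (2,9):dx=-1,dy=-2->C; (3,4):dx=-4,dy=-9->C
  (3,5):dx=-6,dy=-7->C; (3,6):dx=-3,dy=-5->C; (3,7):dx=+4,dy=+6->C; (3,8):dx=-7,dy=-10->C
  (3,9):dx=+2,dy=+2->C; (4,5):dx=-2,dy=+2->D; (4,6):dx=+1,dy=+4->C; (4,7):dx=+8,dy=+15->C
  (4,8):dx=-3,dy=-1->C; (4,9):dx=+6,dy=+11->C; (5,6):dx=+3,dy=+2->C; (5,7):dx=+10,dy=+13->C
  (5,8):dx=-1,dy=-3->C; (5,9):dx=+8,dy=+9->C; (6,7):dx=+7,dy=+11->C; (6,8):dx=-4,dy=-5->C
  (6,9):dx=+5,dy=+7->C; (7,8):dx=-11,dy=-16->C; (7,9):dx=-2,dy=-4->C; (8,9):dx=+9,dy=+12->C
Step 2: C = 34, D = 2, total pairs = 36.
Step 3: tau = (C - D)/(n(n-1)/2) = (34 - 2)/36 = 0.888889.
Step 4: Exact two-sided p-value (enumerate n! = 362880 permutations of y under H0): p = 0.000243.
Step 5: alpha = 0.1. reject H0.

tau_b = 0.8889 (C=34, D=2), p = 0.000243, reject H0.


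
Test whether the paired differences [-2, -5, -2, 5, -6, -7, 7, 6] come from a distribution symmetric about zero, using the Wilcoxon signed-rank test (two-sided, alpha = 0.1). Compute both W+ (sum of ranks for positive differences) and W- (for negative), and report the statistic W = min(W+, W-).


Step 1: Drop any zero differences (none here) and take |d_i|.
|d| = [2, 5, 2, 5, 6, 7, 7, 6]
Step 2: Midrank |d_i| (ties get averaged ranks).
ranks: |2|->1.5, |5|->3.5, |2|->1.5, |5|->3.5, |6|->5.5, |7|->7.5, |7|->7.5, |6|->5.5
Step 3: Attach original signs; sum ranks with positive sign and with negative sign.
W+ = 3.5 + 7.5 + 5.5 = 16.5
W- = 1.5 + 3.5 + 1.5 + 5.5 + 7.5 = 19.5
(Check: W+ + W- = 36 should equal n(n+1)/2 = 36.)
Step 4: Test statistic W = min(W+, W-) = 16.5.
Step 5: Ties in |d|, so use the tie-corrected normal approximation.
        E[W] = n(n+1)/4 = 8*9/4 = 18.
        Tie groups: |d|=2 (t=2), |d|=5 (t=2), |d|=6 (t=2), |d|=7 (t=2); sum(t^3 - t) = 24.
        Var[W] = n(n+1)(2n+1)/24 - sum(t^3-t)/48 = 1224/24 - 24/48 = 50.5.
        z = (W - E[W]) / sqrt(Var[W]) = (16.5 - 18) / 7.1063 = -0.2111.
        Two-sided p = 2*Phi(z) = 0.832825.
Step 6: alpha = 0.1. fail to reject H0.

W+ = 16.5, W- = 19.5, W = min = 16.5, p = 0.832825, fail to reject H0.


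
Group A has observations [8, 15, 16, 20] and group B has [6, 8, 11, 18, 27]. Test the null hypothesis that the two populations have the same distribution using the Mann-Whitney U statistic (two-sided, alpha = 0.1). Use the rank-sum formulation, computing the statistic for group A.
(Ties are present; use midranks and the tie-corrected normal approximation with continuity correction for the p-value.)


Step 1: Combine and sort all 9 observations; assign midranks.
sorted (value, group): (6,Y), (8,X), (8,Y), (11,Y), (15,X), (16,X), (18,Y), (20,X), (27,Y)
ranks: 6->1, 8->2.5, 8->2.5, 11->4, 15->5, 16->6, 18->7, 20->8, 27->9
Step 2: Rank sum for X: R1 = 2.5 + 5 + 6 + 8 = 21.5.
Step 3: U_X = R1 - n1(n1+1)/2 = 21.5 - 4*5/2 = 21.5 - 10 = 11.5.
       U_Y = n1*n2 - U_X = 20 - 11.5 = 8.5.
Step 4: Ties are present, so use the tie-corrected normal approximation (with continuity correction) for the p-value.
Step 5: p-value = 0.805701; compare to alpha = 0.1. fail to reject H0.

U_X = 11.5, p = 0.805701, fail to reject H0 at alpha = 0.1.


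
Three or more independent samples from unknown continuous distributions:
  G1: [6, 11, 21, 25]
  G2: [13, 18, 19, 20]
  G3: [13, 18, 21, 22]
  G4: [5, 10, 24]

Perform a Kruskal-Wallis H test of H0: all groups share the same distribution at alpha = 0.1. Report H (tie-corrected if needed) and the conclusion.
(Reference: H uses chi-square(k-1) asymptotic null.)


Step 1: Combine all N = 15 observations and assign midranks.
sorted (value, group, rank): (5,G4,1), (6,G1,2), (10,G4,3), (11,G1,4), (13,G2,5.5), (13,G3,5.5), (18,G2,7.5), (18,G3,7.5), (19,G2,9), (20,G2,10), (21,G1,11.5), (21,G3,11.5), (22,G3,13), (24,G4,14), (25,G1,15)
Step 2: Sum ranks within each group.
R_1 = 32.5 (n_1 = 4)
R_2 = 32 (n_2 = 4)
R_3 = 37.5 (n_3 = 4)
R_4 = 18 (n_4 = 3)
Step 3: H = 12/(N(N+1)) * sum(R_i^2/n_i) - 3(N+1)
     = 12/(15*16) * (32.5^2/4 + 32^2/4 + 37.5^2/4 + 18^2/3) - 3*16
     = 0.050000 * 979.625 - 48
     = 0.981250.
Step 4: Ties present; correction factor C = 1 - 18/(15^3 - 15) = 0.994643. Corrected H = 0.981250 / 0.994643 = 0.986535.
Step 5: Under H0, H ~ chi^2(3); p-value = 0.804510.
Step 6: alpha = 0.1. fail to reject H0.

H = 0.9865, df = 3, p = 0.804510, fail to reject H0.


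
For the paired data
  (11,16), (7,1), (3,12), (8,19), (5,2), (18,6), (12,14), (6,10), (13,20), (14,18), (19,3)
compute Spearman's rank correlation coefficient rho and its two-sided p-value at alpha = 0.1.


Step 1: Rank x and y separately (midranks; no ties here).
rank(x): 11->6, 7->4, 3->1, 8->5, 5->2, 18->10, 12->7, 6->3, 13->8, 14->9, 19->11
rank(y): 16->8, 1->1, 12->6, 19->10, 2->2, 6->4, 14->7, 10->5, 20->11, 18->9, 3->3
Step 2: d_i = R_x(i) - R_y(i); compute d_i^2.
  (6-8)^2=4, (4-1)^2=9, (1-6)^2=25, (5-10)^2=25, (2-2)^2=0, (10-4)^2=36, (7-7)^2=0, (3-5)^2=4, (8-11)^2=9, (9-9)^2=0, (11-3)^2=64
sum(d^2) = 176.
Step 3: rho = 1 - 6*176 / (11*(11^2 - 1)) = 1 - 1056/1320 = 0.200000.
Step 4: Under H0, t = rho * sqrt((n-2)/(1-rho^2)) = 0.6124 ~ t(9).
Step 5: Two-sided p-value from the t-distribution with 9 df = 0.555445.
Step 6: alpha = 0.1. fail to reject H0.

rho = 0.2000, p = 0.555445, fail to reject H0 at alpha = 0.1.


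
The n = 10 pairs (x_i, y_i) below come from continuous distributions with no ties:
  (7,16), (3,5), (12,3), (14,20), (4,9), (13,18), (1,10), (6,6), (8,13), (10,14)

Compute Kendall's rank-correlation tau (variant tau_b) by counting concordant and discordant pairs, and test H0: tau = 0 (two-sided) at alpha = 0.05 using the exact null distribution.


Step 1: Enumerate the 45 unordered pairs (i,j) with i<j and classify each by sign(x_j-x_i) * sign(y_j-y_i).
  (1,2):dx=-4,dy=-11->C; (1,3):dx=+5,dy=-13->D; (1,4):dx=+7,dy=+4->C; (1,5):dx=-3,dy=-7->C
  (1,6):dx=+6,dy=+2->C; (1,7):dx=-6,dy=-6->C; (1,8):dx=-1,dy=-10->C; (1,9):dx=+1,dy=-3->D
  (1,10):dx=+3,dy=-2->D; (2,3):dx=+9,dy=-2->D; (2,4):dx=+11,dy=+15->C; (2,5):dx=+1,dy=+4->C
  (2,6):dx=+10,dy=+13->C; (2,7):dx=-2,dy=+5->D; (2,8):dx=+3,dy=+1->C; (2,9):dx=+5,dy=+8->C
  (2,10):dx=+7,dy=+9->C; (3,4):dx=+2,dy=+17->C; (3,5):dx=-8,dy=+6->D; (3,6):dx=+1,dy=+15->C
  (3,7):dx=-11,dy=+7->D; (3,8):dx=-6,dy=+3->D; (3,9):dx=-4,dy=+10->D; (3,10):dx=-2,dy=+11->D
  (4,5):dx=-10,dy=-11->C; (4,6):dx=-1,dy=-2->C; (4,7):dx=-13,dy=-10->C; (4,8):dx=-8,dy=-14->C
  (4,9):dx=-6,dy=-7->C; (4,10):dx=-4,dy=-6->C; (5,6):dx=+9,dy=+9->C; (5,7):dx=-3,dy=+1->D
  (5,8):dx=+2,dy=-3->D; (5,9):dx=+4,dy=+4->C; (5,10):dx=+6,dy=+5->C; (6,7):dx=-12,dy=-8->C
  (6,8):dx=-7,dy=-12->C; (6,9):dx=-5,dy=-5->C; (6,10):dx=-3,dy=-4->C; (7,8):dx=+5,dy=-4->D
  (7,9):dx=+7,dy=+3->C; (7,10):dx=+9,dy=+4->C; (8,9):dx=+2,dy=+7->C; (8,10):dx=+4,dy=+8->C
  (9,10):dx=+2,dy=+1->C
Step 2: C = 32, D = 13, total pairs = 45.
Step 3: tau = (C - D)/(n(n-1)/2) = (32 - 13)/45 = 0.422222.
Step 4: Exact two-sided p-value (enumerate n! = 3628800 permutations of y under H0): p = 0.108313.
Step 5: alpha = 0.05. fail to reject H0.

tau_b = 0.4222 (C=32, D=13), p = 0.108313, fail to reject H0.


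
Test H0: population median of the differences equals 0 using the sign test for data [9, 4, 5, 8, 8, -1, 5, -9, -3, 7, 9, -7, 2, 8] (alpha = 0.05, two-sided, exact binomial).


Step 1: Discard zero differences. Original n = 14; n_eff = number of nonzero differences = 14.
Nonzero differences (with sign): +9, +4, +5, +8, +8, -1, +5, -9, -3, +7, +9, -7, +2, +8
Step 2: Count signs: positive = 10, negative = 4.
Step 3: Under H0: P(positive) = 0.5, so the number of positives S ~ Bin(14, 0.5).
Step 4: Two-sided exact p-value = sum of Bin(14,0.5) probabilities at or below the observed probability = 0.179565.
Step 5: alpha = 0.05. fail to reject H0.

n_eff = 14, pos = 10, neg = 4, p = 0.179565, fail to reject H0.


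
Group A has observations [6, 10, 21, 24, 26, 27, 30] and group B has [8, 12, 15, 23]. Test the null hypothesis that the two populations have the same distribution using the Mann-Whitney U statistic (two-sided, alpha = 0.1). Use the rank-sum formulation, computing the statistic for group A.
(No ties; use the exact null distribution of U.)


Step 1: Combine and sort all 11 observations; assign midranks.
sorted (value, group): (6,X), (8,Y), (10,X), (12,Y), (15,Y), (21,X), (23,Y), (24,X), (26,X), (27,X), (30,X)
ranks: 6->1, 8->2, 10->3, 12->4, 15->5, 21->6, 23->7, 24->8, 26->9, 27->10, 30->11
Step 2: Rank sum for X: R1 = 1 + 3 + 6 + 8 + 9 + 10 + 11 = 48.
Step 3: U_X = R1 - n1(n1+1)/2 = 48 - 7*8/2 = 48 - 28 = 20.
       U_Y = n1*n2 - U_X = 28 - 20 = 8.
Step 4: No ties, so the exact null distribution of U (based on enumerating the C(11,7) = 330 equally likely rank assignments) gives the two-sided p-value.
Step 5: p-value = 0.315152; compare to alpha = 0.1. fail to reject H0.

U_X = 20, p = 0.315152, fail to reject H0 at alpha = 0.1.


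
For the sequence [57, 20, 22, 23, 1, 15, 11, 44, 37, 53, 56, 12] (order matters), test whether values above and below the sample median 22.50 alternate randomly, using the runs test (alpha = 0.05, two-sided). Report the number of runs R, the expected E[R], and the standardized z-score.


Step 1: Compute median = 22.50; label A = above, B = below.
Labels in order: ABBABBBAAAAB  (n_A = 6, n_B = 6)
Step 2: Count runs R = 6.
Step 3: Under H0 (random ordering), E[R] = 2*n_A*n_B/(n_A+n_B) + 1 = 2*6*6/12 + 1 = 7.0000.
        Var[R] = 2*n_A*n_B*(2*n_A*n_B - n_A - n_B) / ((n_A+n_B)^2 * (n_A+n_B-1)) = 4320/1584 = 2.7273.
        SD[R] = 1.6514.
Step 4: Continuity-corrected z = (R + 0.5 - E[R]) / SD[R] = (6 + 0.5 - 7.0000) / 1.6514 = -0.3028.
Step 5: Two-sided p-value via normal approximation = 2*(1 - Phi(|z|)) = 0.762069.
Step 6: alpha = 0.05. fail to reject H0.

R = 6, z = -0.3028, p = 0.762069, fail to reject H0.


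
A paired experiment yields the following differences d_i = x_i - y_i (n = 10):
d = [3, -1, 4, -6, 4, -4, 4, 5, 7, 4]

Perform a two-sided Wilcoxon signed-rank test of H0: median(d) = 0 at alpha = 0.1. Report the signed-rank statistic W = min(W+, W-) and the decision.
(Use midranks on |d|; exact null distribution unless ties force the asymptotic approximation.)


Step 1: Drop any zero differences (none here) and take |d_i|.
|d| = [3, 1, 4, 6, 4, 4, 4, 5, 7, 4]
Step 2: Midrank |d_i| (ties get averaged ranks).
ranks: |3|->2, |1|->1, |4|->5, |6|->9, |4|->5, |4|->5, |4|->5, |5|->8, |7|->10, |4|->5
Step 3: Attach original signs; sum ranks with positive sign and with negative sign.
W+ = 2 + 5 + 5 + 5 + 8 + 10 + 5 = 40
W- = 1 + 9 + 5 = 15
(Check: W+ + W- = 55 should equal n(n+1)/2 = 55.)
Step 4: Test statistic W = min(W+, W-) = 15.
Step 5: Ties in |d|, so use the tie-corrected normal approximation.
        E[W] = n(n+1)/4 = 10*11/4 = 27.5.
        Tie groups: |d|=4 (t=5); sum(t^3 - t) = 120.
        Var[W] = n(n+1)(2n+1)/24 - sum(t^3-t)/48 = 2310/24 - 120/48 = 93.75.
        z = (W - E[W]) / sqrt(Var[W]) = (15 - 27.5) / 9.6825 = -1.2910.
        Two-sided p = 2*Phi(z) = 0.196706.
Step 6: alpha = 0.1. fail to reject H0.

W+ = 40, W- = 15, W = min = 15, p = 0.196706, fail to reject H0.


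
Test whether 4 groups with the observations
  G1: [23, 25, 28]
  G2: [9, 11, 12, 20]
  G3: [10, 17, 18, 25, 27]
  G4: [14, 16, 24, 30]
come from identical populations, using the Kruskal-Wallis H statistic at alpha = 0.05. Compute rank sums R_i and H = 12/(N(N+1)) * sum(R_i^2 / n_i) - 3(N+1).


Step 1: Combine all N = 16 observations and assign midranks.
sorted (value, group, rank): (9,G2,1), (10,G3,2), (11,G2,3), (12,G2,4), (14,G4,5), (16,G4,6), (17,G3,7), (18,G3,8), (20,G2,9), (23,G1,10), (24,G4,11), (25,G1,12.5), (25,G3,12.5), (27,G3,14), (28,G1,15), (30,G4,16)
Step 2: Sum ranks within each group.
R_1 = 37.5 (n_1 = 3)
R_2 = 17 (n_2 = 4)
R_3 = 43.5 (n_3 = 5)
R_4 = 38 (n_4 = 4)
Step 3: H = 12/(N(N+1)) * sum(R_i^2/n_i) - 3(N+1)
     = 12/(16*17) * (37.5^2/3 + 17^2/4 + 43.5^2/5 + 38^2/4) - 3*17
     = 0.044118 * 1280.45 - 51
     = 5.490441.
Step 4: Ties present; correction factor C = 1 - 6/(16^3 - 16) = 0.998529. Corrected H = 5.490441 / 0.998529 = 5.498527.
Step 5: Under H0, H ~ chi^2(3); p-value = 0.138727.
Step 6: alpha = 0.05. fail to reject H0.

H = 5.4985, df = 3, p = 0.138727, fail to reject H0.


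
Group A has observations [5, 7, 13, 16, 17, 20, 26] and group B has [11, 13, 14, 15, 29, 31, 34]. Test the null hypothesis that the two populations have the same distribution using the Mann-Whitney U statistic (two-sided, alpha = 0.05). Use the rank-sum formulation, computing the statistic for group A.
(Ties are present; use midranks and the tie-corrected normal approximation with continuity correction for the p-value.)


Step 1: Combine and sort all 14 observations; assign midranks.
sorted (value, group): (5,X), (7,X), (11,Y), (13,X), (13,Y), (14,Y), (15,Y), (16,X), (17,X), (20,X), (26,X), (29,Y), (31,Y), (34,Y)
ranks: 5->1, 7->2, 11->3, 13->4.5, 13->4.5, 14->6, 15->7, 16->8, 17->9, 20->10, 26->11, 29->12, 31->13, 34->14
Step 2: Rank sum for X: R1 = 1 + 2 + 4.5 + 8 + 9 + 10 + 11 = 45.5.
Step 3: U_X = R1 - n1(n1+1)/2 = 45.5 - 7*8/2 = 45.5 - 28 = 17.5.
       U_Y = n1*n2 - U_X = 49 - 17.5 = 31.5.
Step 4: Ties are present, so use the tie-corrected normal approximation (with continuity correction) for the p-value.
Step 5: p-value = 0.405717; compare to alpha = 0.05. fail to reject H0.

U_X = 17.5, p = 0.405717, fail to reject H0 at alpha = 0.05.


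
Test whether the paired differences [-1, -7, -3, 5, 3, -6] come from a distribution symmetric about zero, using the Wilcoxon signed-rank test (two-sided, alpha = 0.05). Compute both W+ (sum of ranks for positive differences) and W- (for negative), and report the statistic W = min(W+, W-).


Step 1: Drop any zero differences (none here) and take |d_i|.
|d| = [1, 7, 3, 5, 3, 6]
Step 2: Midrank |d_i| (ties get averaged ranks).
ranks: |1|->1, |7|->6, |3|->2.5, |5|->4, |3|->2.5, |6|->5
Step 3: Attach original signs; sum ranks with positive sign and with negative sign.
W+ = 4 + 2.5 = 6.5
W- = 1 + 6 + 2.5 + 5 = 14.5
(Check: W+ + W- = 21 should equal n(n+1)/2 = 21.)
Step 4: Test statistic W = min(W+, W-) = 6.5.
Step 5: Ties in |d|, so use the tie-corrected normal approximation.
        E[W] = n(n+1)/4 = 6*7/4 = 10.5.
        Tie groups: |d|=3 (t=2); sum(t^3 - t) = 6.
        Var[W] = n(n+1)(2n+1)/24 - sum(t^3-t)/48 = 546/24 - 6/48 = 22.625.
        z = (W - E[W]) / sqrt(Var[W]) = (6.5 - 10.5) / 4.7566 = -0.8409.
        Two-sided p = 2*Phi(z) = 0.400381.
Step 6: alpha = 0.05. fail to reject H0.

W+ = 6.5, W- = 14.5, W = min = 6.5, p = 0.400381, fail to reject H0.


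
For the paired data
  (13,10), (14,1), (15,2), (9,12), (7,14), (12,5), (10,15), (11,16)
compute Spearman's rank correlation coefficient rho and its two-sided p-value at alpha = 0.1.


Step 1: Rank x and y separately (midranks; no ties here).
rank(x): 13->6, 14->7, 15->8, 9->2, 7->1, 12->5, 10->3, 11->4
rank(y): 10->4, 1->1, 2->2, 12->5, 14->6, 5->3, 15->7, 16->8
Step 2: d_i = R_x(i) - R_y(i); compute d_i^2.
  (6-4)^2=4, (7-1)^2=36, (8-2)^2=36, (2-5)^2=9, (1-6)^2=25, (5-3)^2=4, (3-7)^2=16, (4-8)^2=16
sum(d^2) = 146.
Step 3: rho = 1 - 6*146 / (8*(8^2 - 1)) = 1 - 876/504 = -0.738095.
Step 4: Under H0, t = rho * sqrt((n-2)/(1-rho^2)) = -2.6797 ~ t(6).
Step 5: Two-sided p-value from the t-distribution with 6 df = 0.036553.
Step 6: alpha = 0.1. reject H0.

rho = -0.7381, p = 0.036553, reject H0 at alpha = 0.1.


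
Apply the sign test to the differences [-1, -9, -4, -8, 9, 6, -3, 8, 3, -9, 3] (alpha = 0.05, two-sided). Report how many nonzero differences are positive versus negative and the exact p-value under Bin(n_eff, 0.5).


Step 1: Discard zero differences. Original n = 11; n_eff = number of nonzero differences = 11.
Nonzero differences (with sign): -1, -9, -4, -8, +9, +6, -3, +8, +3, -9, +3
Step 2: Count signs: positive = 5, negative = 6.
Step 3: Under H0: P(positive) = 0.5, so the number of positives S ~ Bin(11, 0.5).
Step 4: Two-sided exact p-value = sum of Bin(11,0.5) probabilities at or below the observed probability = 1.000000.
Step 5: alpha = 0.05. fail to reject H0.

n_eff = 11, pos = 5, neg = 6, p = 1.000000, fail to reject H0.


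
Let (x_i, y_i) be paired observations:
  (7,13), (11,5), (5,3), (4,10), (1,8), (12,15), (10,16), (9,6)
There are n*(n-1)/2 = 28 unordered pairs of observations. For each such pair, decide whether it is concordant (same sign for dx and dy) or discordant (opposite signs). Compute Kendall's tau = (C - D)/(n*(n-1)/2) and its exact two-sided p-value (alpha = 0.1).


Step 1: Enumerate the 28 unordered pairs (i,j) with i<j and classify each by sign(x_j-x_i) * sign(y_j-y_i).
  (1,2):dx=+4,dy=-8->D; (1,3):dx=-2,dy=-10->C; (1,4):dx=-3,dy=-3->C; (1,5):dx=-6,dy=-5->C
  (1,6):dx=+5,dy=+2->C; (1,7):dx=+3,dy=+3->C; (1,8):dx=+2,dy=-7->D; (2,3):dx=-6,dy=-2->C
  (2,4):dx=-7,dy=+5->D; (2,5):dx=-10,dy=+3->D; (2,6):dx=+1,dy=+10->C; (2,7):dx=-1,dy=+11->D
  (2,8):dx=-2,dy=+1->D; (3,4):dx=-1,dy=+7->D; (3,5):dx=-4,dy=+5->D; (3,6):dx=+7,dy=+12->C
  (3,7):dx=+5,dy=+13->C; (3,8):dx=+4,dy=+3->C; (4,5):dx=-3,dy=-2->C; (4,6):dx=+8,dy=+5->C
  (4,7):dx=+6,dy=+6->C; (4,8):dx=+5,dy=-4->D; (5,6):dx=+11,dy=+7->C; (5,7):dx=+9,dy=+8->C
  (5,8):dx=+8,dy=-2->D; (6,7):dx=-2,dy=+1->D; (6,8):dx=-3,dy=-9->C; (7,8):dx=-1,dy=-10->C
Step 2: C = 17, D = 11, total pairs = 28.
Step 3: tau = (C - D)/(n(n-1)/2) = (17 - 11)/28 = 0.214286.
Step 4: Exact two-sided p-value (enumerate n! = 40320 permutations of y under H0): p = 0.548413.
Step 5: alpha = 0.1. fail to reject H0.

tau_b = 0.2143 (C=17, D=11), p = 0.548413, fail to reject H0.


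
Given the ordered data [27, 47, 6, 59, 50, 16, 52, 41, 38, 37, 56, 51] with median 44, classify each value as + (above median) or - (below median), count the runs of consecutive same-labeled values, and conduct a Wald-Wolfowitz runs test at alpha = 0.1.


Step 1: Compute median = 44; label A = above, B = below.
Labels in order: BABAABABBBAA  (n_A = 6, n_B = 6)
Step 2: Count runs R = 8.
Step 3: Under H0 (random ordering), E[R] = 2*n_A*n_B/(n_A+n_B) + 1 = 2*6*6/12 + 1 = 7.0000.
        Var[R] = 2*n_A*n_B*(2*n_A*n_B - n_A - n_B) / ((n_A+n_B)^2 * (n_A+n_B-1)) = 4320/1584 = 2.7273.
        SD[R] = 1.6514.
Step 4: Continuity-corrected z = (R - 0.5 - E[R]) / SD[R] = (8 - 0.5 - 7.0000) / 1.6514 = 0.3028.
Step 5: Two-sided p-value via normal approximation = 2*(1 - Phi(|z|)) = 0.762069.
Step 6: alpha = 0.1. fail to reject H0.

R = 8, z = 0.3028, p = 0.762069, fail to reject H0.


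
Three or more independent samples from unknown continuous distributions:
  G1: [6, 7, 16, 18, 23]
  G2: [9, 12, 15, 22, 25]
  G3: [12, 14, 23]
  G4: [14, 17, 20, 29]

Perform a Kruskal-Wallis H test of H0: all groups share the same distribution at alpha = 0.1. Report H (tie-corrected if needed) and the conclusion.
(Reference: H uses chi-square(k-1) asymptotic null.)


Step 1: Combine all N = 17 observations and assign midranks.
sorted (value, group, rank): (6,G1,1), (7,G1,2), (9,G2,3), (12,G2,4.5), (12,G3,4.5), (14,G3,6.5), (14,G4,6.5), (15,G2,8), (16,G1,9), (17,G4,10), (18,G1,11), (20,G4,12), (22,G2,13), (23,G1,14.5), (23,G3,14.5), (25,G2,16), (29,G4,17)
Step 2: Sum ranks within each group.
R_1 = 37.5 (n_1 = 5)
R_2 = 44.5 (n_2 = 5)
R_3 = 25.5 (n_3 = 3)
R_4 = 45.5 (n_4 = 4)
Step 3: H = 12/(N(N+1)) * sum(R_i^2/n_i) - 3(N+1)
     = 12/(17*18) * (37.5^2/5 + 44.5^2/5 + 25.5^2/3 + 45.5^2/4) - 3*18
     = 0.039216 * 1411.61 - 54
     = 1.357353.
Step 4: Ties present; correction factor C = 1 - 18/(17^3 - 17) = 0.996324. Corrected H = 1.357353 / 0.996324 = 1.362362.
Step 5: Under H0, H ~ chi^2(3); p-value = 0.714381.
Step 6: alpha = 0.1. fail to reject H0.

H = 1.3624, df = 3, p = 0.714381, fail to reject H0.


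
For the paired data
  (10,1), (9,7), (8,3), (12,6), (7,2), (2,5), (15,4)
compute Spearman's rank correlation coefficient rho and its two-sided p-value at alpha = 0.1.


Step 1: Rank x and y separately (midranks; no ties here).
rank(x): 10->5, 9->4, 8->3, 12->6, 7->2, 2->1, 15->7
rank(y): 1->1, 7->7, 3->3, 6->6, 2->2, 5->5, 4->4
Step 2: d_i = R_x(i) - R_y(i); compute d_i^2.
  (5-1)^2=16, (4-7)^2=9, (3-3)^2=0, (6-6)^2=0, (2-2)^2=0, (1-5)^2=16, (7-4)^2=9
sum(d^2) = 50.
Step 3: rho = 1 - 6*50 / (7*(7^2 - 1)) = 1 - 300/336 = 0.107143.
Step 4: Under H0, t = rho * sqrt((n-2)/(1-rho^2)) = 0.2410 ~ t(5).
Step 5: Two-sided p-value from the t-distribution with 5 df = 0.819151.
Step 6: alpha = 0.1. fail to reject H0.

rho = 0.1071, p = 0.819151, fail to reject H0 at alpha = 0.1.


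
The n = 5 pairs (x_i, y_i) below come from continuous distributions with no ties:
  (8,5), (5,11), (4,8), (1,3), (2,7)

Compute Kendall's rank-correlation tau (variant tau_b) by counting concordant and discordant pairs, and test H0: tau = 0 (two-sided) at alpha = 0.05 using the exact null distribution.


Step 1: Enumerate the 10 unordered pairs (i,j) with i<j and classify each by sign(x_j-x_i) * sign(y_j-y_i).
  (1,2):dx=-3,dy=+6->D; (1,3):dx=-4,dy=+3->D; (1,4):dx=-7,dy=-2->C; (1,5):dx=-6,dy=+2->D
  (2,3):dx=-1,dy=-3->C; (2,4):dx=-4,dy=-8->C; (2,5):dx=-3,dy=-4->C; (3,4):dx=-3,dy=-5->C
  (3,5):dx=-2,dy=-1->C; (4,5):dx=+1,dy=+4->C
Step 2: C = 7, D = 3, total pairs = 10.
Step 3: tau = (C - D)/(n(n-1)/2) = (7 - 3)/10 = 0.400000.
Step 4: Exact two-sided p-value (enumerate n! = 120 permutations of y under H0): p = 0.483333.
Step 5: alpha = 0.05. fail to reject H0.

tau_b = 0.4000 (C=7, D=3), p = 0.483333, fail to reject H0.


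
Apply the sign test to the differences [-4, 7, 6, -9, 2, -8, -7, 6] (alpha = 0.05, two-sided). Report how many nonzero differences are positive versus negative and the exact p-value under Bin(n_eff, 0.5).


Step 1: Discard zero differences. Original n = 8; n_eff = number of nonzero differences = 8.
Nonzero differences (with sign): -4, +7, +6, -9, +2, -8, -7, +6
Step 2: Count signs: positive = 4, negative = 4.
Step 3: Under H0: P(positive) = 0.5, so the number of positives S ~ Bin(8, 0.5).
Step 4: Two-sided exact p-value = sum of Bin(8,0.5) probabilities at or below the observed probability = 1.000000.
Step 5: alpha = 0.05. fail to reject H0.

n_eff = 8, pos = 4, neg = 4, p = 1.000000, fail to reject H0.


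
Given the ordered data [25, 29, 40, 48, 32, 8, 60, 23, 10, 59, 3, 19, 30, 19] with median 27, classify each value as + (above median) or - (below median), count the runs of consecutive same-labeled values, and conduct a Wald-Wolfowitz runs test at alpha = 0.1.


Step 1: Compute median = 27; label A = above, B = below.
Labels in order: BAAAABABBABBAB  (n_A = 7, n_B = 7)
Step 2: Count runs R = 9.
Step 3: Under H0 (random ordering), E[R] = 2*n_A*n_B/(n_A+n_B) + 1 = 2*7*7/14 + 1 = 8.0000.
        Var[R] = 2*n_A*n_B*(2*n_A*n_B - n_A - n_B) / ((n_A+n_B)^2 * (n_A+n_B-1)) = 8232/2548 = 3.2308.
        SD[R] = 1.7974.
Step 4: Continuity-corrected z = (R - 0.5 - E[R]) / SD[R] = (9 - 0.5 - 8.0000) / 1.7974 = 0.2782.
Step 5: Two-sided p-value via normal approximation = 2*(1 - Phi(|z|)) = 0.780879.
Step 6: alpha = 0.1. fail to reject H0.

R = 9, z = 0.2782, p = 0.780879, fail to reject H0.


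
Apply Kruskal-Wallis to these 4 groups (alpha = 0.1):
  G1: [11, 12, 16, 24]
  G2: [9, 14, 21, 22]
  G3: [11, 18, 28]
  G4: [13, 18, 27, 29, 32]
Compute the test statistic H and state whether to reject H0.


Step 1: Combine all N = 16 observations and assign midranks.
sorted (value, group, rank): (9,G2,1), (11,G1,2.5), (11,G3,2.5), (12,G1,4), (13,G4,5), (14,G2,6), (16,G1,7), (18,G3,8.5), (18,G4,8.5), (21,G2,10), (22,G2,11), (24,G1,12), (27,G4,13), (28,G3,14), (29,G4,15), (32,G4,16)
Step 2: Sum ranks within each group.
R_1 = 25.5 (n_1 = 4)
R_2 = 28 (n_2 = 4)
R_3 = 25 (n_3 = 3)
R_4 = 57.5 (n_4 = 5)
Step 3: H = 12/(N(N+1)) * sum(R_i^2/n_i) - 3(N+1)
     = 12/(16*17) * (25.5^2/4 + 28^2/4 + 25^2/3 + 57.5^2/5) - 3*17
     = 0.044118 * 1228.15 - 51
     = 3.182904.
Step 4: Ties present; correction factor C = 1 - 12/(16^3 - 16) = 0.997059. Corrected H = 3.182904 / 0.997059 = 3.192294.
Step 5: Under H0, H ~ chi^2(3); p-value = 0.362917.
Step 6: alpha = 0.1. fail to reject H0.

H = 3.1923, df = 3, p = 0.362917, fail to reject H0.


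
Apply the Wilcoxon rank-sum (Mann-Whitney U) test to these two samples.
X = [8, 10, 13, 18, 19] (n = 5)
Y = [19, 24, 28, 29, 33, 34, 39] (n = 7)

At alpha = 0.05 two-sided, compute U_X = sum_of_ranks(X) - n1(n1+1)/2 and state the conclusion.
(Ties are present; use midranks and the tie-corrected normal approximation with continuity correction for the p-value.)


Step 1: Combine and sort all 12 observations; assign midranks.
sorted (value, group): (8,X), (10,X), (13,X), (18,X), (19,X), (19,Y), (24,Y), (28,Y), (29,Y), (33,Y), (34,Y), (39,Y)
ranks: 8->1, 10->2, 13->3, 18->4, 19->5.5, 19->5.5, 24->7, 28->8, 29->9, 33->10, 34->11, 39->12
Step 2: Rank sum for X: R1 = 1 + 2 + 3 + 4 + 5.5 = 15.5.
Step 3: U_X = R1 - n1(n1+1)/2 = 15.5 - 5*6/2 = 15.5 - 15 = 0.5.
       U_Y = n1*n2 - U_X = 35 - 0.5 = 34.5.
Step 4: Ties are present, so use the tie-corrected normal approximation (with continuity correction) for the p-value.
Step 5: p-value = 0.007268; compare to alpha = 0.05. reject H0.

U_X = 0.5, p = 0.007268, reject H0 at alpha = 0.05.


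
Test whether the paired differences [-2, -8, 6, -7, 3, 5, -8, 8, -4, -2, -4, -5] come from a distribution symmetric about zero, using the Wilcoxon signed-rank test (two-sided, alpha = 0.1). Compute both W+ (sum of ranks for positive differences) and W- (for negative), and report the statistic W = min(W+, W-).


Step 1: Drop any zero differences (none here) and take |d_i|.
|d| = [2, 8, 6, 7, 3, 5, 8, 8, 4, 2, 4, 5]
Step 2: Midrank |d_i| (ties get averaged ranks).
ranks: |2|->1.5, |8|->11, |6|->8, |7|->9, |3|->3, |5|->6.5, |8|->11, |8|->11, |4|->4.5, |2|->1.5, |4|->4.5, |5|->6.5
Step 3: Attach original signs; sum ranks with positive sign and with negative sign.
W+ = 8 + 3 + 6.5 + 11 = 28.5
W- = 1.5 + 11 + 9 + 11 + 4.5 + 1.5 + 4.5 + 6.5 = 49.5
(Check: W+ + W- = 78 should equal n(n+1)/2 = 78.)
Step 4: Test statistic W = min(W+, W-) = 28.5.
Step 5: Ties in |d|, so use the tie-corrected normal approximation.
        E[W] = n(n+1)/4 = 12*13/4 = 39.
        Tie groups: |d|=2 (t=2), |d|=4 (t=2), |d|=5 (t=2), |d|=8 (t=3); sum(t^3 - t) = 42.
        Var[W] = n(n+1)(2n+1)/24 - sum(t^3-t)/48 = 3900/24 - 42/48 = 161.625.
        z = (W - E[W]) / sqrt(Var[W]) = (28.5 - 39) / 12.7132 = -0.8259.
        Two-sided p = 2*Phi(z) = 0.408853.
Step 6: alpha = 0.1. fail to reject H0.

W+ = 28.5, W- = 49.5, W = min = 28.5, p = 0.408853, fail to reject H0.


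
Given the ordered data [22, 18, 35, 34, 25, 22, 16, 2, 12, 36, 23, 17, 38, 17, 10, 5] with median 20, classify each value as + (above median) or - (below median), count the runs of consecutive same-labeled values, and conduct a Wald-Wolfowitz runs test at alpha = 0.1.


Step 1: Compute median = 20; label A = above, B = below.
Labels in order: ABAAAABBBAABABBB  (n_A = 8, n_B = 8)
Step 2: Count runs R = 8.
Step 3: Under H0 (random ordering), E[R] = 2*n_A*n_B/(n_A+n_B) + 1 = 2*8*8/16 + 1 = 9.0000.
        Var[R] = 2*n_A*n_B*(2*n_A*n_B - n_A - n_B) / ((n_A+n_B)^2 * (n_A+n_B-1)) = 14336/3840 = 3.7333.
        SD[R] = 1.9322.
Step 4: Continuity-corrected z = (R + 0.5 - E[R]) / SD[R] = (8 + 0.5 - 9.0000) / 1.9322 = -0.2588.
Step 5: Two-sided p-value via normal approximation = 2*(1 - Phi(|z|)) = 0.795809.
Step 6: alpha = 0.1. fail to reject H0.

R = 8, z = -0.2588, p = 0.795809, fail to reject H0.


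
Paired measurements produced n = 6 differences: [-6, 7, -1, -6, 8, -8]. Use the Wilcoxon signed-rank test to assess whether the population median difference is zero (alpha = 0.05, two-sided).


Step 1: Drop any zero differences (none here) and take |d_i|.
|d| = [6, 7, 1, 6, 8, 8]
Step 2: Midrank |d_i| (ties get averaged ranks).
ranks: |6|->2.5, |7|->4, |1|->1, |6|->2.5, |8|->5.5, |8|->5.5
Step 3: Attach original signs; sum ranks with positive sign and with negative sign.
W+ = 4 + 5.5 = 9.5
W- = 2.5 + 1 + 2.5 + 5.5 = 11.5
(Check: W+ + W- = 21 should equal n(n+1)/2 = 21.)
Step 4: Test statistic W = min(W+, W-) = 9.5.
Step 5: Ties in |d|, so use the tie-corrected normal approximation.
        E[W] = n(n+1)/4 = 6*7/4 = 10.5.
        Tie groups: |d|=6 (t=2), |d|=8 (t=2); sum(t^3 - t) = 12.
        Var[W] = n(n+1)(2n+1)/24 - sum(t^3-t)/48 = 546/24 - 12/48 = 22.5.
        z = (W - E[W]) / sqrt(Var[W]) = (9.5 - 10.5) / 4.7434 = -0.2108.
        Two-sided p = 2*Phi(z) = 0.833029.
Step 6: alpha = 0.05. fail to reject H0.

W+ = 9.5, W- = 11.5, W = min = 9.5, p = 0.833029, fail to reject H0.


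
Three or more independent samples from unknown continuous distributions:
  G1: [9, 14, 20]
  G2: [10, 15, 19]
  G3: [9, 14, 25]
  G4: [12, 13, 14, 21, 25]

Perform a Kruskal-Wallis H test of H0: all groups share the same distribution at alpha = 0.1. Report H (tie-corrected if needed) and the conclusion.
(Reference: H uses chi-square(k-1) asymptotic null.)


Step 1: Combine all N = 14 observations and assign midranks.
sorted (value, group, rank): (9,G1,1.5), (9,G3,1.5), (10,G2,3), (12,G4,4), (13,G4,5), (14,G1,7), (14,G3,7), (14,G4,7), (15,G2,9), (19,G2,10), (20,G1,11), (21,G4,12), (25,G3,13.5), (25,G4,13.5)
Step 2: Sum ranks within each group.
R_1 = 19.5 (n_1 = 3)
R_2 = 22 (n_2 = 3)
R_3 = 22 (n_3 = 3)
R_4 = 41.5 (n_4 = 5)
Step 3: H = 12/(N(N+1)) * sum(R_i^2/n_i) - 3(N+1)
     = 12/(14*15) * (19.5^2/3 + 22^2/3 + 22^2/3 + 41.5^2/5) - 3*15
     = 0.057143 * 793.867 - 45
     = 0.363810.
Step 4: Ties present; correction factor C = 1 - 36/(14^3 - 14) = 0.986813. Corrected H = 0.363810 / 0.986813 = 0.368671.
Step 5: Under H0, H ~ chi^2(3); p-value = 0.946635.
Step 6: alpha = 0.1. fail to reject H0.

H = 0.3687, df = 3, p = 0.946635, fail to reject H0.


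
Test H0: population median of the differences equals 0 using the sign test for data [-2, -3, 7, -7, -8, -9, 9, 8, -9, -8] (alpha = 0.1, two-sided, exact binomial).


Step 1: Discard zero differences. Original n = 10; n_eff = number of nonzero differences = 10.
Nonzero differences (with sign): -2, -3, +7, -7, -8, -9, +9, +8, -9, -8
Step 2: Count signs: positive = 3, negative = 7.
Step 3: Under H0: P(positive) = 0.5, so the number of positives S ~ Bin(10, 0.5).
Step 4: Two-sided exact p-value = sum of Bin(10,0.5) probabilities at or below the observed probability = 0.343750.
Step 5: alpha = 0.1. fail to reject H0.

n_eff = 10, pos = 3, neg = 7, p = 0.343750, fail to reject H0.


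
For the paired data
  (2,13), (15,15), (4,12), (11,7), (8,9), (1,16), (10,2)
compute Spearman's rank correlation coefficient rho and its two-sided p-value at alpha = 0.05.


Step 1: Rank x and y separately (midranks; no ties here).
rank(x): 2->2, 15->7, 4->3, 11->6, 8->4, 1->1, 10->5
rank(y): 13->5, 15->6, 12->4, 7->2, 9->3, 16->7, 2->1
Step 2: d_i = R_x(i) - R_y(i); compute d_i^2.
  (2-5)^2=9, (7-6)^2=1, (3-4)^2=1, (6-2)^2=16, (4-3)^2=1, (1-7)^2=36, (5-1)^2=16
sum(d^2) = 80.
Step 3: rho = 1 - 6*80 / (7*(7^2 - 1)) = 1 - 480/336 = -0.428571.
Step 4: Under H0, t = rho * sqrt((n-2)/(1-rho^2)) = -1.0607 ~ t(5).
Step 5: Two-sided p-value from the t-distribution with 5 df = 0.337368.
Step 6: alpha = 0.05. fail to reject H0.

rho = -0.4286, p = 0.337368, fail to reject H0 at alpha = 0.05.


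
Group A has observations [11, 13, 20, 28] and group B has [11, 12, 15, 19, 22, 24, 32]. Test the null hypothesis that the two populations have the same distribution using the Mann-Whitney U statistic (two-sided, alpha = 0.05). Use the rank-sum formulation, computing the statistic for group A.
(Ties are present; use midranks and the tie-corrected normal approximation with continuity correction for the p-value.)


Step 1: Combine and sort all 11 observations; assign midranks.
sorted (value, group): (11,X), (11,Y), (12,Y), (13,X), (15,Y), (19,Y), (20,X), (22,Y), (24,Y), (28,X), (32,Y)
ranks: 11->1.5, 11->1.5, 12->3, 13->4, 15->5, 19->6, 20->7, 22->8, 24->9, 28->10, 32->11
Step 2: Rank sum for X: R1 = 1.5 + 4 + 7 + 10 = 22.5.
Step 3: U_X = R1 - n1(n1+1)/2 = 22.5 - 4*5/2 = 22.5 - 10 = 12.5.
       U_Y = n1*n2 - U_X = 28 - 12.5 = 15.5.
Step 4: Ties are present, so use the tie-corrected normal approximation (with continuity correction) for the p-value.
Step 5: p-value = 0.849769; compare to alpha = 0.05. fail to reject H0.

U_X = 12.5, p = 0.849769, fail to reject H0 at alpha = 0.05.


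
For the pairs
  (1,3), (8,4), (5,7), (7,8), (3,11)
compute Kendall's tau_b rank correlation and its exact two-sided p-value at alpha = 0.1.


Step 1: Enumerate the 10 unordered pairs (i,j) with i<j and classify each by sign(x_j-x_i) * sign(y_j-y_i).
  (1,2):dx=+7,dy=+1->C; (1,3):dx=+4,dy=+4->C; (1,4):dx=+6,dy=+5->C; (1,5):dx=+2,dy=+8->C
  (2,3):dx=-3,dy=+3->D; (2,4):dx=-1,dy=+4->D; (2,5):dx=-5,dy=+7->D; (3,4):dx=+2,dy=+1->C
  (3,5):dx=-2,dy=+4->D; (4,5):dx=-4,dy=+3->D
Step 2: C = 5, D = 5, total pairs = 10.
Step 3: tau = (C - D)/(n(n-1)/2) = (5 - 5)/10 = 0.000000.
Step 4: Exact two-sided p-value (enumerate n! = 120 permutations of y under H0): p = 1.000000.
Step 5: alpha = 0.1. fail to reject H0.

tau_b = 0.0000 (C=5, D=5), p = 1.000000, fail to reject H0.


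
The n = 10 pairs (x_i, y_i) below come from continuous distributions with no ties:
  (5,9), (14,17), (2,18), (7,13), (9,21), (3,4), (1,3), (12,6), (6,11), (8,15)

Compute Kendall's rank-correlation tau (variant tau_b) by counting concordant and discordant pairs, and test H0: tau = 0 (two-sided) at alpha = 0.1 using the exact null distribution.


Step 1: Enumerate the 45 unordered pairs (i,j) with i<j and classify each by sign(x_j-x_i) * sign(y_j-y_i).
  (1,2):dx=+9,dy=+8->C; (1,3):dx=-3,dy=+9->D; (1,4):dx=+2,dy=+4->C; (1,5):dx=+4,dy=+12->C
  (1,6):dx=-2,dy=-5->C; (1,7):dx=-4,dy=-6->C; (1,8):dx=+7,dy=-3->D; (1,9):dx=+1,dy=+2->C
  (1,10):dx=+3,dy=+6->C; (2,3):dx=-12,dy=+1->D; (2,4):dx=-7,dy=-4->C; (2,5):dx=-5,dy=+4->D
  (2,6):dx=-11,dy=-13->C; (2,7):dx=-13,dy=-14->C; (2,8):dx=-2,dy=-11->C; (2,9):dx=-8,dy=-6->C
  (2,10):dx=-6,dy=-2->C; (3,4):dx=+5,dy=-5->D; (3,5):dx=+7,dy=+3->C; (3,6):dx=+1,dy=-14->D
  (3,7):dx=-1,dy=-15->C; (3,8):dx=+10,dy=-12->D; (3,9):dx=+4,dy=-7->D; (3,10):dx=+6,dy=-3->D
  (4,5):dx=+2,dy=+8->C; (4,6):dx=-4,dy=-9->C; (4,7):dx=-6,dy=-10->C; (4,8):dx=+5,dy=-7->D
  (4,9):dx=-1,dy=-2->C; (4,10):dx=+1,dy=+2->C; (5,6):dx=-6,dy=-17->C; (5,7):dx=-8,dy=-18->C
  (5,8):dx=+3,dy=-15->D; (5,9):dx=-3,dy=-10->C; (5,10):dx=-1,dy=-6->C; (6,7):dx=-2,dy=-1->C
  (6,8):dx=+9,dy=+2->C; (6,9):dx=+3,dy=+7->C; (6,10):dx=+5,dy=+11->C; (7,8):dx=+11,dy=+3->C
  (7,9):dx=+5,dy=+8->C; (7,10):dx=+7,dy=+12->C; (8,9):dx=-6,dy=+5->D; (8,10):dx=-4,dy=+9->D
  (9,10):dx=+2,dy=+4->C
Step 2: C = 32, D = 13, total pairs = 45.
Step 3: tau = (C - D)/(n(n-1)/2) = (32 - 13)/45 = 0.422222.
Step 4: Exact two-sided p-value (enumerate n! = 3628800 permutations of y under H0): p = 0.108313.
Step 5: alpha = 0.1. fail to reject H0.

tau_b = 0.4222 (C=32, D=13), p = 0.108313, fail to reject H0.


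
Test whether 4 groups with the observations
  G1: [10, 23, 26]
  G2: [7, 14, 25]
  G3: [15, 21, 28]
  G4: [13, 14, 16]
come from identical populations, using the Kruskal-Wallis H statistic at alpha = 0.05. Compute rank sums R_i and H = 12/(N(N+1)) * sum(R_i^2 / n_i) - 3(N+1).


Step 1: Combine all N = 12 observations and assign midranks.
sorted (value, group, rank): (7,G2,1), (10,G1,2), (13,G4,3), (14,G2,4.5), (14,G4,4.5), (15,G3,6), (16,G4,7), (21,G3,8), (23,G1,9), (25,G2,10), (26,G1,11), (28,G3,12)
Step 2: Sum ranks within each group.
R_1 = 22 (n_1 = 3)
R_2 = 15.5 (n_2 = 3)
R_3 = 26 (n_3 = 3)
R_4 = 14.5 (n_4 = 3)
Step 3: H = 12/(N(N+1)) * sum(R_i^2/n_i) - 3(N+1)
     = 12/(12*13) * (22^2/3 + 15.5^2/3 + 26^2/3 + 14.5^2/3) - 3*13
     = 0.076923 * 536.833 - 39
     = 2.294872.
Step 4: Ties present; correction factor C = 1 - 6/(12^3 - 12) = 0.996503. Corrected H = 2.294872 / 0.996503 = 2.302924.
Step 5: Under H0, H ~ chi^2(3); p-value = 0.511961.
Step 6: alpha = 0.05. fail to reject H0.

H = 2.3029, df = 3, p = 0.511961, fail to reject H0.


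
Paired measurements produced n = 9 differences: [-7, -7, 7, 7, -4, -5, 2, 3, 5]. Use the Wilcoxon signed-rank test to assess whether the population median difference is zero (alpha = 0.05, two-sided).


Step 1: Drop any zero differences (none here) and take |d_i|.
|d| = [7, 7, 7, 7, 4, 5, 2, 3, 5]
Step 2: Midrank |d_i| (ties get averaged ranks).
ranks: |7|->7.5, |7|->7.5, |7|->7.5, |7|->7.5, |4|->3, |5|->4.5, |2|->1, |3|->2, |5|->4.5
Step 3: Attach original signs; sum ranks with positive sign and with negative sign.
W+ = 7.5 + 7.5 + 1 + 2 + 4.5 = 22.5
W- = 7.5 + 7.5 + 3 + 4.5 = 22.5
(Check: W+ + W- = 45 should equal n(n+1)/2 = 45.)
Step 4: Test statistic W = min(W+, W-) = 22.5.
Step 5: Ties in |d|, so use the tie-corrected normal approximation.
        E[W] = n(n+1)/4 = 9*10/4 = 22.5.
        Tie groups: |d|=5 (t=2), |d|=7 (t=4); sum(t^3 - t) = 66.
        Var[W] = n(n+1)(2n+1)/24 - sum(t^3-t)/48 = 1710/24 - 66/48 = 69.875.
        z = (W - E[W]) / sqrt(Var[W]) = (22.5 - 22.5) / 8.3591 = 0.0000.
        Two-sided p = 2*Phi(z) = 1.000000.
Step 6: alpha = 0.05. fail to reject H0.

W+ = 22.5, W- = 22.5, W = min = 22.5, p = 1.000000, fail to reject H0.


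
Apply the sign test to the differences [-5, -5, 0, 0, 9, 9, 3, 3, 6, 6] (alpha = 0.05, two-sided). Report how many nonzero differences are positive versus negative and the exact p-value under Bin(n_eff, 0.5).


Step 1: Discard zero differences. Original n = 10; n_eff = number of nonzero differences = 8.
Nonzero differences (with sign): -5, -5, +9, +9, +3, +3, +6, +6
Step 2: Count signs: positive = 6, negative = 2.
Step 3: Under H0: P(positive) = 0.5, so the number of positives S ~ Bin(8, 0.5).
Step 4: Two-sided exact p-value = sum of Bin(8,0.5) probabilities at or below the observed probability = 0.289062.
Step 5: alpha = 0.05. fail to reject H0.

n_eff = 8, pos = 6, neg = 2, p = 0.289062, fail to reject H0.


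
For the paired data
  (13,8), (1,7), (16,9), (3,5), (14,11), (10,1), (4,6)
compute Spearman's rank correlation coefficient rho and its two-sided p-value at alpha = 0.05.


Step 1: Rank x and y separately (midranks; no ties here).
rank(x): 13->5, 1->1, 16->7, 3->2, 14->6, 10->4, 4->3
rank(y): 8->5, 7->4, 9->6, 5->2, 11->7, 1->1, 6->3
Step 2: d_i = R_x(i) - R_y(i); compute d_i^2.
  (5-5)^2=0, (1-4)^2=9, (7-6)^2=1, (2-2)^2=0, (6-7)^2=1, (4-1)^2=9, (3-3)^2=0
sum(d^2) = 20.
Step 3: rho = 1 - 6*20 / (7*(7^2 - 1)) = 1 - 120/336 = 0.642857.
Step 4: Under H0, t = rho * sqrt((n-2)/(1-rho^2)) = 1.8766 ~ t(5).
Step 5: Two-sided p-value from the t-distribution with 5 df = 0.119392.
Step 6: alpha = 0.05. fail to reject H0.

rho = 0.6429, p = 0.119392, fail to reject H0 at alpha = 0.05.
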